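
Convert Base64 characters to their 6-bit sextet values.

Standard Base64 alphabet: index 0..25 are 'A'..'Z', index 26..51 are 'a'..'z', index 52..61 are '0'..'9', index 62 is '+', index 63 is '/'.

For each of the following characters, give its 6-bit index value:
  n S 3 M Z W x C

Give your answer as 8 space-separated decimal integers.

'n': a..z range, 26 + ord('n') − ord('a') = 39
'S': A..Z range, ord('S') − ord('A') = 18
'3': 0..9 range, 52 + ord('3') − ord('0') = 55
'M': A..Z range, ord('M') − ord('A') = 12
'Z': A..Z range, ord('Z') − ord('A') = 25
'W': A..Z range, ord('W') − ord('A') = 22
'x': a..z range, 26 + ord('x') − ord('a') = 49
'C': A..Z range, ord('C') − ord('A') = 2

Answer: 39 18 55 12 25 22 49 2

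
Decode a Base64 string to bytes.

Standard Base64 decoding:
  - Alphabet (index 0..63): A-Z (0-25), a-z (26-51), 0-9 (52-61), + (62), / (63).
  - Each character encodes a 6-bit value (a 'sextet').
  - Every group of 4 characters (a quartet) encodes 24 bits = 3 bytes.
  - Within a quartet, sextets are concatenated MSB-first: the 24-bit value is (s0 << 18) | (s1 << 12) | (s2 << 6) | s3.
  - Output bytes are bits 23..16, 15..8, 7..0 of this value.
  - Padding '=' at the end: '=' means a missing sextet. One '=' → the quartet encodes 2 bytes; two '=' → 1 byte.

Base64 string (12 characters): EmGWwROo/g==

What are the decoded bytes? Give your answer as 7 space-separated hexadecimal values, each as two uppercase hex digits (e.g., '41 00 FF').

Answer: 12 61 96 C1 13 A8 FE

Derivation:
After char 0 ('E'=4): chars_in_quartet=1 acc=0x4 bytes_emitted=0
After char 1 ('m'=38): chars_in_quartet=2 acc=0x126 bytes_emitted=0
After char 2 ('G'=6): chars_in_quartet=3 acc=0x4986 bytes_emitted=0
After char 3 ('W'=22): chars_in_quartet=4 acc=0x126196 -> emit 12 61 96, reset; bytes_emitted=3
After char 4 ('w'=48): chars_in_quartet=1 acc=0x30 bytes_emitted=3
After char 5 ('R'=17): chars_in_quartet=2 acc=0xC11 bytes_emitted=3
After char 6 ('O'=14): chars_in_quartet=3 acc=0x3044E bytes_emitted=3
After char 7 ('o'=40): chars_in_quartet=4 acc=0xC113A8 -> emit C1 13 A8, reset; bytes_emitted=6
After char 8 ('/'=63): chars_in_quartet=1 acc=0x3F bytes_emitted=6
After char 9 ('g'=32): chars_in_quartet=2 acc=0xFE0 bytes_emitted=6
Padding '==': partial quartet acc=0xFE0 -> emit FE; bytes_emitted=7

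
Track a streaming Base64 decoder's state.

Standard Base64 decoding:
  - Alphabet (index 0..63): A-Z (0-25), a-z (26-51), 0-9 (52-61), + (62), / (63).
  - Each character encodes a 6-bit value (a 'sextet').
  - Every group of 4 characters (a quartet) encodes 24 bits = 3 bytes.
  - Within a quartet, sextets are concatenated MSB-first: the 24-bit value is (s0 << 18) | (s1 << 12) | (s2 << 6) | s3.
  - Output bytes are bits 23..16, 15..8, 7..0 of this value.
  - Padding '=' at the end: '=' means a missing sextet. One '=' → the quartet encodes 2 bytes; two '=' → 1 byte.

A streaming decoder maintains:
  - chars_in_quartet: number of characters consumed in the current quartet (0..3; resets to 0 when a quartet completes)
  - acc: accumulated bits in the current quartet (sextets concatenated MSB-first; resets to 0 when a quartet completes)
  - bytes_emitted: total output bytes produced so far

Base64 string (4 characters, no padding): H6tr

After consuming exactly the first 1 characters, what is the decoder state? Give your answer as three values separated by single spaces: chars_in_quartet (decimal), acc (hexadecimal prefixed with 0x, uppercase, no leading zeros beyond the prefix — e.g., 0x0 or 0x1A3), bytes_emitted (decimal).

Answer: 1 0x7 0

Derivation:
After char 0 ('H'=7): chars_in_quartet=1 acc=0x7 bytes_emitted=0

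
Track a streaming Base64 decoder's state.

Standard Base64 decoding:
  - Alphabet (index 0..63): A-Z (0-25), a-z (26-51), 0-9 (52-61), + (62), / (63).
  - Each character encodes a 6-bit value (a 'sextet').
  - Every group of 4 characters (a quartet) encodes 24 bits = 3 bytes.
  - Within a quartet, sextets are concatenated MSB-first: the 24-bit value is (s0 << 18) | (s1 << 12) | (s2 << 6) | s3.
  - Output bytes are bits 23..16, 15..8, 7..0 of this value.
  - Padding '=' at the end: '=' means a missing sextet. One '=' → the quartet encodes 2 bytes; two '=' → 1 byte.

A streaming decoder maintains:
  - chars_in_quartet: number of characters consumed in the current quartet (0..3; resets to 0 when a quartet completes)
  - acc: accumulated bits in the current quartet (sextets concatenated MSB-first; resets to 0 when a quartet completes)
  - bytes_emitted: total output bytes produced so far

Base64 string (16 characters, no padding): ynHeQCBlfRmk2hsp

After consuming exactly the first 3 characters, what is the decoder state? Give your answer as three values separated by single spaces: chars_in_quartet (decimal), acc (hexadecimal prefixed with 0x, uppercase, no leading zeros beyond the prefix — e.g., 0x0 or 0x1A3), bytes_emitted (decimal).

Answer: 3 0x329C7 0

Derivation:
After char 0 ('y'=50): chars_in_quartet=1 acc=0x32 bytes_emitted=0
After char 1 ('n'=39): chars_in_quartet=2 acc=0xCA7 bytes_emitted=0
After char 2 ('H'=7): chars_in_quartet=3 acc=0x329C7 bytes_emitted=0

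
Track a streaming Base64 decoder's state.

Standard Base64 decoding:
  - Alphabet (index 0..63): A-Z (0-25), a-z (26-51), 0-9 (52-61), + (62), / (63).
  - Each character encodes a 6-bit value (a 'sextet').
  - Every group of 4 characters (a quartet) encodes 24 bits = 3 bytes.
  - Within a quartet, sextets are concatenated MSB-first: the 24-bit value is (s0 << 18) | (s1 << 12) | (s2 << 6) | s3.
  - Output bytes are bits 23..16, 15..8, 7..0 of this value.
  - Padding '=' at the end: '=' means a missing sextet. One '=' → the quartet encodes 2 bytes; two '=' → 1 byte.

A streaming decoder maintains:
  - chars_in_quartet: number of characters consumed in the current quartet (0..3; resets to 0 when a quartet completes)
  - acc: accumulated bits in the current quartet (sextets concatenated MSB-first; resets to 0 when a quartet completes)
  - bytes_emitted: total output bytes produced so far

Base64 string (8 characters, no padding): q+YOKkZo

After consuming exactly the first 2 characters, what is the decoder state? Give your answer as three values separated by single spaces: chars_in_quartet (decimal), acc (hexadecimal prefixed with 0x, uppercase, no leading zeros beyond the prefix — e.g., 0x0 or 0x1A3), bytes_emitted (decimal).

After char 0 ('q'=42): chars_in_quartet=1 acc=0x2A bytes_emitted=0
After char 1 ('+'=62): chars_in_quartet=2 acc=0xABE bytes_emitted=0

Answer: 2 0xABE 0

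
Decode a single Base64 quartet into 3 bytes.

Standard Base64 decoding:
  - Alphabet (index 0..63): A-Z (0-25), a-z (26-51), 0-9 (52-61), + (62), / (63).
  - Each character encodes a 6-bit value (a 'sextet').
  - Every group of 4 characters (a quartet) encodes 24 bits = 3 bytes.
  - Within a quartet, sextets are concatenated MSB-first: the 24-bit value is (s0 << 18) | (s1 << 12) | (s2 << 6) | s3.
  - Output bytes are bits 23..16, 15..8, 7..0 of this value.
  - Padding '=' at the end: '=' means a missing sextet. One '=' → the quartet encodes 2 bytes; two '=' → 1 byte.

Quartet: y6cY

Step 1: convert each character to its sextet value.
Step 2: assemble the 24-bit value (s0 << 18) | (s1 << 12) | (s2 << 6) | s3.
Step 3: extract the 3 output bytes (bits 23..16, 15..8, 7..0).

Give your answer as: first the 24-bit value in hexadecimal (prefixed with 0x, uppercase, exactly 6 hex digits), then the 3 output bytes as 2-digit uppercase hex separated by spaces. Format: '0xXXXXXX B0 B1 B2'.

Sextets: y=50, 6=58, c=28, Y=24
24-bit: (50<<18) | (58<<12) | (28<<6) | 24
      = 0xC80000 | 0x03A000 | 0x000700 | 0x000018
      = 0xCBA718
Bytes: (v>>16)&0xFF=CB, (v>>8)&0xFF=A7, v&0xFF=18

Answer: 0xCBA718 CB A7 18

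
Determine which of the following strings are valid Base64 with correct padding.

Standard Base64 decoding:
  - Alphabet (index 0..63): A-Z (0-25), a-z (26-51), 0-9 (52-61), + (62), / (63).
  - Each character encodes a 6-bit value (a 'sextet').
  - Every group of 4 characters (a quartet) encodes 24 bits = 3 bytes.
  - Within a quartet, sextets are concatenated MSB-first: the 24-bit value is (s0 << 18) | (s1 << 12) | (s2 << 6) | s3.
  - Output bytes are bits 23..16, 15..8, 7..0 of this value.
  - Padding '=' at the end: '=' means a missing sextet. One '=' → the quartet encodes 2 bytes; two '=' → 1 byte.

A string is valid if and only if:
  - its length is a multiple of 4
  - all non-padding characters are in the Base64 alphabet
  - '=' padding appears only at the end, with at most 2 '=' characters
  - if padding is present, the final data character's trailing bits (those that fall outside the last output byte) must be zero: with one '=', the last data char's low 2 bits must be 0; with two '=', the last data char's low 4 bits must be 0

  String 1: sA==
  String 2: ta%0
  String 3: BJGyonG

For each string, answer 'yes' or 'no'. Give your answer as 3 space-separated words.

Answer: yes no no

Derivation:
String 1: 'sA==' → valid
String 2: 'ta%0' → invalid (bad char(s): ['%'])
String 3: 'BJGyonG' → invalid (len=7 not mult of 4)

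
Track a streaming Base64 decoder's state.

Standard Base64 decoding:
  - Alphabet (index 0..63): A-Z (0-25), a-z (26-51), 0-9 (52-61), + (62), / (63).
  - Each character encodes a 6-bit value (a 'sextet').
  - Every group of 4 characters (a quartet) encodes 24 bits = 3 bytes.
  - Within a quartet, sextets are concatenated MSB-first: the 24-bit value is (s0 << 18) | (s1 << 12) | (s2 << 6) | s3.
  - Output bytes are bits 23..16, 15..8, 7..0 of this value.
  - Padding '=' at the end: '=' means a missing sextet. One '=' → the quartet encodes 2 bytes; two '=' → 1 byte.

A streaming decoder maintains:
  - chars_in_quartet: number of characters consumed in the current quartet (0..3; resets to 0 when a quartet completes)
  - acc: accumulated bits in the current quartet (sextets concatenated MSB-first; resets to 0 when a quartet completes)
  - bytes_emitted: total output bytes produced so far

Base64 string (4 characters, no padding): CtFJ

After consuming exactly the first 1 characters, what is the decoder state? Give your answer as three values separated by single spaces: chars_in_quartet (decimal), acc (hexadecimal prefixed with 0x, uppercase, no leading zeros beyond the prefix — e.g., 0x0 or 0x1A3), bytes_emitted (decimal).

After char 0 ('C'=2): chars_in_quartet=1 acc=0x2 bytes_emitted=0

Answer: 1 0x2 0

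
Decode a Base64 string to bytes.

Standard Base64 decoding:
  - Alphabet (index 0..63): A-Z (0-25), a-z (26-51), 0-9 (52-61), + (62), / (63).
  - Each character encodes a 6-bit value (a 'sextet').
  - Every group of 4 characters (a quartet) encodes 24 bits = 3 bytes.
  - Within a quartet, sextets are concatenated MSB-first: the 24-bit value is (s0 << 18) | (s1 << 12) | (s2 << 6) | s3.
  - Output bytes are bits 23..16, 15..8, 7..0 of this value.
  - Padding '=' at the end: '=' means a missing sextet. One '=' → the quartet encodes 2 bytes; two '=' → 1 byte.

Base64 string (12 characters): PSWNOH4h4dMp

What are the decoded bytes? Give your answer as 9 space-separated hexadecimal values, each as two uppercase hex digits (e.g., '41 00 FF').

After char 0 ('P'=15): chars_in_quartet=1 acc=0xF bytes_emitted=0
After char 1 ('S'=18): chars_in_quartet=2 acc=0x3D2 bytes_emitted=0
After char 2 ('W'=22): chars_in_quartet=3 acc=0xF496 bytes_emitted=0
After char 3 ('N'=13): chars_in_quartet=4 acc=0x3D258D -> emit 3D 25 8D, reset; bytes_emitted=3
After char 4 ('O'=14): chars_in_quartet=1 acc=0xE bytes_emitted=3
After char 5 ('H'=7): chars_in_quartet=2 acc=0x387 bytes_emitted=3
After char 6 ('4'=56): chars_in_quartet=3 acc=0xE1F8 bytes_emitted=3
After char 7 ('h'=33): chars_in_quartet=4 acc=0x387E21 -> emit 38 7E 21, reset; bytes_emitted=6
After char 8 ('4'=56): chars_in_quartet=1 acc=0x38 bytes_emitted=6
After char 9 ('d'=29): chars_in_quartet=2 acc=0xE1D bytes_emitted=6
After char 10 ('M'=12): chars_in_quartet=3 acc=0x3874C bytes_emitted=6
After char 11 ('p'=41): chars_in_quartet=4 acc=0xE1D329 -> emit E1 D3 29, reset; bytes_emitted=9

Answer: 3D 25 8D 38 7E 21 E1 D3 29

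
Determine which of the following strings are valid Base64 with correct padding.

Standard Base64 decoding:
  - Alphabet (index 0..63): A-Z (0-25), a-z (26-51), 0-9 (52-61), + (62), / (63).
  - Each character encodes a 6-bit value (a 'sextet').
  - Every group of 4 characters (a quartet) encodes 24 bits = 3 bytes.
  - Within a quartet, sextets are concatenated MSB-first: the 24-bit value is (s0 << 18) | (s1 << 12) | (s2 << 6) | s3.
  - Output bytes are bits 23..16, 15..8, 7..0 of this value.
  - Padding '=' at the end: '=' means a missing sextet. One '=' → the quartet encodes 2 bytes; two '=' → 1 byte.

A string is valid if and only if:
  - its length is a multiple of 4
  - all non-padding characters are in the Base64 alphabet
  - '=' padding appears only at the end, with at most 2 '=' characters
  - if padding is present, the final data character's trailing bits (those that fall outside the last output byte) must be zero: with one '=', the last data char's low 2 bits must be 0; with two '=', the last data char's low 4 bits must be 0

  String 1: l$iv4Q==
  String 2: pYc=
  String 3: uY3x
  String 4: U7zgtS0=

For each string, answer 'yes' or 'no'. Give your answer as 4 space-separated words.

Answer: no yes yes yes

Derivation:
String 1: 'l$iv4Q==' → invalid (bad char(s): ['$'])
String 2: 'pYc=' → valid
String 3: 'uY3x' → valid
String 4: 'U7zgtS0=' → valid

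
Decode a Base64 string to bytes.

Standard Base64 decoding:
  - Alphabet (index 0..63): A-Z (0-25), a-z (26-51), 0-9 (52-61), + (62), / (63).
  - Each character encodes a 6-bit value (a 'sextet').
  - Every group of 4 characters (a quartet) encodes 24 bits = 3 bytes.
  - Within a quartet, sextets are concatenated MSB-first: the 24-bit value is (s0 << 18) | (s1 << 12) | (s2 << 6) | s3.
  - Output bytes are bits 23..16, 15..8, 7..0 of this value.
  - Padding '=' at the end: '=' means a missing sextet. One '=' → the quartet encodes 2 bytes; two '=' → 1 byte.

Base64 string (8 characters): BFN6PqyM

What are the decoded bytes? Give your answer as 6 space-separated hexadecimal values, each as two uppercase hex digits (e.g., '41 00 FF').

Answer: 04 53 7A 3E AC 8C

Derivation:
After char 0 ('B'=1): chars_in_quartet=1 acc=0x1 bytes_emitted=0
After char 1 ('F'=5): chars_in_quartet=2 acc=0x45 bytes_emitted=0
After char 2 ('N'=13): chars_in_quartet=3 acc=0x114D bytes_emitted=0
After char 3 ('6'=58): chars_in_quartet=4 acc=0x4537A -> emit 04 53 7A, reset; bytes_emitted=3
After char 4 ('P'=15): chars_in_quartet=1 acc=0xF bytes_emitted=3
After char 5 ('q'=42): chars_in_quartet=2 acc=0x3EA bytes_emitted=3
After char 6 ('y'=50): chars_in_quartet=3 acc=0xFAB2 bytes_emitted=3
After char 7 ('M'=12): chars_in_quartet=4 acc=0x3EAC8C -> emit 3E AC 8C, reset; bytes_emitted=6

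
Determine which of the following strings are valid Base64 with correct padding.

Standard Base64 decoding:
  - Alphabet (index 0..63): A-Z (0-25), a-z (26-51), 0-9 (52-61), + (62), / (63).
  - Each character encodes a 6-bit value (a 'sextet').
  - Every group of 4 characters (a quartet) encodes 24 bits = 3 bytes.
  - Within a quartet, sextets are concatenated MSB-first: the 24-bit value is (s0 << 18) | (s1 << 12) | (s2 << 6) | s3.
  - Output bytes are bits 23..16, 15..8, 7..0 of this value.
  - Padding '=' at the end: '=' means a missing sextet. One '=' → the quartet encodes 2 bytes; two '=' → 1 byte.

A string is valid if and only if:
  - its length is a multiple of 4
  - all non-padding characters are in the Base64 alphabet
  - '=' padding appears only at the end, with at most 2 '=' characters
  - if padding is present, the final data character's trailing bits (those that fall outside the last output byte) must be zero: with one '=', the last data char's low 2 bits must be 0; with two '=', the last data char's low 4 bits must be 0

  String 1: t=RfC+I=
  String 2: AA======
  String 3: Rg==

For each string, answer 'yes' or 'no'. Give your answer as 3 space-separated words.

Answer: no no yes

Derivation:
String 1: 't=RfC+I=' → invalid (bad char(s): ['=']; '=' in middle)
String 2: 'AA======' → invalid (6 pad chars (max 2))
String 3: 'Rg==' → valid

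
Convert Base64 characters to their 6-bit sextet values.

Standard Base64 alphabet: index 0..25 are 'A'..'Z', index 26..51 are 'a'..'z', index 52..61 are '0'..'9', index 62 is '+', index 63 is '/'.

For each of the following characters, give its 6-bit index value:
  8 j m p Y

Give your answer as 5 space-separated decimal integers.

Answer: 60 35 38 41 24

Derivation:
'8': 0..9 range, 52 + ord('8') − ord('0') = 60
'j': a..z range, 26 + ord('j') − ord('a') = 35
'm': a..z range, 26 + ord('m') − ord('a') = 38
'p': a..z range, 26 + ord('p') − ord('a') = 41
'Y': A..Z range, ord('Y') − ord('A') = 24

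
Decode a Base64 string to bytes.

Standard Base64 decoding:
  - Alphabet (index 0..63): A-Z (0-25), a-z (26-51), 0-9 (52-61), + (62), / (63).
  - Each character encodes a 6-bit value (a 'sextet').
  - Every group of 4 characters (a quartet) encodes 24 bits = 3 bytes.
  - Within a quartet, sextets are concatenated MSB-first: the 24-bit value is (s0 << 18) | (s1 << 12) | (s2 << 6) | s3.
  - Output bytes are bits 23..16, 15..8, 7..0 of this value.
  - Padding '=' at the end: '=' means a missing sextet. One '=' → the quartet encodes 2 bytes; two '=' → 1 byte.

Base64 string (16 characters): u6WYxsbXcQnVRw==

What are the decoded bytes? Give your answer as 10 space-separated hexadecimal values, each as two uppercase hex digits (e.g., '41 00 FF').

Answer: BB A5 98 C6 C6 D7 71 09 D5 47

Derivation:
After char 0 ('u'=46): chars_in_quartet=1 acc=0x2E bytes_emitted=0
After char 1 ('6'=58): chars_in_quartet=2 acc=0xBBA bytes_emitted=0
After char 2 ('W'=22): chars_in_quartet=3 acc=0x2EE96 bytes_emitted=0
After char 3 ('Y'=24): chars_in_quartet=4 acc=0xBBA598 -> emit BB A5 98, reset; bytes_emitted=3
After char 4 ('x'=49): chars_in_quartet=1 acc=0x31 bytes_emitted=3
After char 5 ('s'=44): chars_in_quartet=2 acc=0xC6C bytes_emitted=3
After char 6 ('b'=27): chars_in_quartet=3 acc=0x31B1B bytes_emitted=3
After char 7 ('X'=23): chars_in_quartet=4 acc=0xC6C6D7 -> emit C6 C6 D7, reset; bytes_emitted=6
After char 8 ('c'=28): chars_in_quartet=1 acc=0x1C bytes_emitted=6
After char 9 ('Q'=16): chars_in_quartet=2 acc=0x710 bytes_emitted=6
After char 10 ('n'=39): chars_in_quartet=3 acc=0x1C427 bytes_emitted=6
After char 11 ('V'=21): chars_in_quartet=4 acc=0x7109D5 -> emit 71 09 D5, reset; bytes_emitted=9
After char 12 ('R'=17): chars_in_quartet=1 acc=0x11 bytes_emitted=9
After char 13 ('w'=48): chars_in_quartet=2 acc=0x470 bytes_emitted=9
Padding '==': partial quartet acc=0x470 -> emit 47; bytes_emitted=10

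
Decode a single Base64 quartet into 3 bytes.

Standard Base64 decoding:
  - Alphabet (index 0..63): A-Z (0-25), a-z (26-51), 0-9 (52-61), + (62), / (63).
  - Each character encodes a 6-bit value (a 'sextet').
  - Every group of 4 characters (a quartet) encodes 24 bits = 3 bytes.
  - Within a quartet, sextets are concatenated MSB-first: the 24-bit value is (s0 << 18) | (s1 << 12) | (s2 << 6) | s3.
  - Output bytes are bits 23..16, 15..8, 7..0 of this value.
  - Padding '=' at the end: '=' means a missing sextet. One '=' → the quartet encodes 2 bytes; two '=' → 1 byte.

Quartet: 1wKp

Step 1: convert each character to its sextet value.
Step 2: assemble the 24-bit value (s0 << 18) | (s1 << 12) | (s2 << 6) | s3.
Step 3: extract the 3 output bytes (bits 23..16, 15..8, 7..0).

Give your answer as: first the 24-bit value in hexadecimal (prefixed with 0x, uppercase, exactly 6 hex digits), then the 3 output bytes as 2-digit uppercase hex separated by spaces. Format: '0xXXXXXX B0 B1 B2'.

Sextets: 1=53, w=48, K=10, p=41
24-bit: (53<<18) | (48<<12) | (10<<6) | 41
      = 0xD40000 | 0x030000 | 0x000280 | 0x000029
      = 0xD702A9
Bytes: (v>>16)&0xFF=D7, (v>>8)&0xFF=02, v&0xFF=A9

Answer: 0xD702A9 D7 02 A9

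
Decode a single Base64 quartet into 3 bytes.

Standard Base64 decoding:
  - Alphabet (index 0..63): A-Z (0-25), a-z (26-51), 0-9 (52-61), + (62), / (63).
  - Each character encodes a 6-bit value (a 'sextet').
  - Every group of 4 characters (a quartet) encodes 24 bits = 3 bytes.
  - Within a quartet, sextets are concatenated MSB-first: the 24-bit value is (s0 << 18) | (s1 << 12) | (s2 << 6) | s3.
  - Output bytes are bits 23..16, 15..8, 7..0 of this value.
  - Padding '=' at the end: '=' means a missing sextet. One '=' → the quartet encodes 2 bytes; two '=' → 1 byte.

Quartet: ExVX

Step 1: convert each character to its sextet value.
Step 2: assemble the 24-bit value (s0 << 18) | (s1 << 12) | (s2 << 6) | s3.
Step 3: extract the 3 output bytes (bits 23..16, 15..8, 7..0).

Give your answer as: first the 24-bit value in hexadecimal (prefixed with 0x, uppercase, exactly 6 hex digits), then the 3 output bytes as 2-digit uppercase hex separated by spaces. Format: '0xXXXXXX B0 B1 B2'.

Sextets: E=4, x=49, V=21, X=23
24-bit: (4<<18) | (49<<12) | (21<<6) | 23
      = 0x100000 | 0x031000 | 0x000540 | 0x000017
      = 0x131557
Bytes: (v>>16)&0xFF=13, (v>>8)&0xFF=15, v&0xFF=57

Answer: 0x131557 13 15 57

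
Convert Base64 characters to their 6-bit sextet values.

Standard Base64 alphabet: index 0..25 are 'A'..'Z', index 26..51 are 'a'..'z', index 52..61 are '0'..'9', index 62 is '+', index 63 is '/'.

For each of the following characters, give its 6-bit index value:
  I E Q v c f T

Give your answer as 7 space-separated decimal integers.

Answer: 8 4 16 47 28 31 19

Derivation:
'I': A..Z range, ord('I') − ord('A') = 8
'E': A..Z range, ord('E') − ord('A') = 4
'Q': A..Z range, ord('Q') − ord('A') = 16
'v': a..z range, 26 + ord('v') − ord('a') = 47
'c': a..z range, 26 + ord('c') − ord('a') = 28
'f': a..z range, 26 + ord('f') − ord('a') = 31
'T': A..Z range, ord('T') − ord('A') = 19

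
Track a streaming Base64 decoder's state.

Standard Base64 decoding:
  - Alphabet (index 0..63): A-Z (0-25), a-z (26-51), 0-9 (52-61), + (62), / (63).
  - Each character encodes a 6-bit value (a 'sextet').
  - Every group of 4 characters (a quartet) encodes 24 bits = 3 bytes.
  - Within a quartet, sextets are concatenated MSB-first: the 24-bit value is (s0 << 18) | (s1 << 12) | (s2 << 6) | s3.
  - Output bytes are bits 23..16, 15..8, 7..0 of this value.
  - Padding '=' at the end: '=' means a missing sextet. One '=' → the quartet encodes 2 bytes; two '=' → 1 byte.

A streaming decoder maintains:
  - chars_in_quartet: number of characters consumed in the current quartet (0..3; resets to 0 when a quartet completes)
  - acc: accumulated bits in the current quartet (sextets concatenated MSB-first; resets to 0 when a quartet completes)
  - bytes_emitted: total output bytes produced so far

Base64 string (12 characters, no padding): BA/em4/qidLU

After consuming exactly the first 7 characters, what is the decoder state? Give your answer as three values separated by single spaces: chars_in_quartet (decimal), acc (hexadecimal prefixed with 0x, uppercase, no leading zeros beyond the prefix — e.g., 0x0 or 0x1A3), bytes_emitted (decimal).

Answer: 3 0x26E3F 3

Derivation:
After char 0 ('B'=1): chars_in_quartet=1 acc=0x1 bytes_emitted=0
After char 1 ('A'=0): chars_in_quartet=2 acc=0x40 bytes_emitted=0
After char 2 ('/'=63): chars_in_quartet=3 acc=0x103F bytes_emitted=0
After char 3 ('e'=30): chars_in_quartet=4 acc=0x40FDE -> emit 04 0F DE, reset; bytes_emitted=3
After char 4 ('m'=38): chars_in_quartet=1 acc=0x26 bytes_emitted=3
After char 5 ('4'=56): chars_in_quartet=2 acc=0x9B8 bytes_emitted=3
After char 6 ('/'=63): chars_in_quartet=3 acc=0x26E3F bytes_emitted=3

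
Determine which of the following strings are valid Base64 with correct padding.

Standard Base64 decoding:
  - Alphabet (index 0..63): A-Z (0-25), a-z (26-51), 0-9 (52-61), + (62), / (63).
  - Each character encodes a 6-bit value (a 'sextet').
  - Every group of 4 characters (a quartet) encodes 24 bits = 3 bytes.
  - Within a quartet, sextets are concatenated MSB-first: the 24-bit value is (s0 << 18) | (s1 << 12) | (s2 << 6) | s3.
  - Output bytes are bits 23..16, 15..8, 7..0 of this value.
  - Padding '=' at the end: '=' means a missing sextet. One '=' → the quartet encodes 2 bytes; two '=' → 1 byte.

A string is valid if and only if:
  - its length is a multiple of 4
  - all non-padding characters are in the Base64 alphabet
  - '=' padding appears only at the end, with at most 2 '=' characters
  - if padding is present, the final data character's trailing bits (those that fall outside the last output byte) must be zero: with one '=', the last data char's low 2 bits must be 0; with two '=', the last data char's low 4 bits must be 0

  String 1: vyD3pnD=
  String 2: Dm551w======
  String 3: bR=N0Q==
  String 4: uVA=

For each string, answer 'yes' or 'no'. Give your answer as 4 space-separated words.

Answer: no no no yes

Derivation:
String 1: 'vyD3pnD=' → invalid (bad trailing bits)
String 2: 'Dm551w======' → invalid (6 pad chars (max 2))
String 3: 'bR=N0Q==' → invalid (bad char(s): ['=']; '=' in middle)
String 4: 'uVA=' → valid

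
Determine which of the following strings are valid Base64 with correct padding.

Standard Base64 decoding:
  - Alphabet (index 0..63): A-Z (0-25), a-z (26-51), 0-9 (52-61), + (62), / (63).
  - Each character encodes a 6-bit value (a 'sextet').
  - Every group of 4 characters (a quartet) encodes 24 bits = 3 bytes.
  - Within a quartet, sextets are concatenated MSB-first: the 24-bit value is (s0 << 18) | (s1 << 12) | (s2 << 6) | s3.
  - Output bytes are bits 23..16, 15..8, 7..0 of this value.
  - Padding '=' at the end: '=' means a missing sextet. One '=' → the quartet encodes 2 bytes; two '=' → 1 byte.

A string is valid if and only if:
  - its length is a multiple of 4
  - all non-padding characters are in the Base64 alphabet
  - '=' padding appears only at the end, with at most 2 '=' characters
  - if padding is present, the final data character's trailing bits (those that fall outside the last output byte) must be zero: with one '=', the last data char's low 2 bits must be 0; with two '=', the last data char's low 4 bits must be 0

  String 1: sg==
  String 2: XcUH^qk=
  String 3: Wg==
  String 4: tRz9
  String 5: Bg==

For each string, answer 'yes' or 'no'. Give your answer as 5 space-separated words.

Answer: yes no yes yes yes

Derivation:
String 1: 'sg==' → valid
String 2: 'XcUH^qk=' → invalid (bad char(s): ['^'])
String 3: 'Wg==' → valid
String 4: 'tRz9' → valid
String 5: 'Bg==' → valid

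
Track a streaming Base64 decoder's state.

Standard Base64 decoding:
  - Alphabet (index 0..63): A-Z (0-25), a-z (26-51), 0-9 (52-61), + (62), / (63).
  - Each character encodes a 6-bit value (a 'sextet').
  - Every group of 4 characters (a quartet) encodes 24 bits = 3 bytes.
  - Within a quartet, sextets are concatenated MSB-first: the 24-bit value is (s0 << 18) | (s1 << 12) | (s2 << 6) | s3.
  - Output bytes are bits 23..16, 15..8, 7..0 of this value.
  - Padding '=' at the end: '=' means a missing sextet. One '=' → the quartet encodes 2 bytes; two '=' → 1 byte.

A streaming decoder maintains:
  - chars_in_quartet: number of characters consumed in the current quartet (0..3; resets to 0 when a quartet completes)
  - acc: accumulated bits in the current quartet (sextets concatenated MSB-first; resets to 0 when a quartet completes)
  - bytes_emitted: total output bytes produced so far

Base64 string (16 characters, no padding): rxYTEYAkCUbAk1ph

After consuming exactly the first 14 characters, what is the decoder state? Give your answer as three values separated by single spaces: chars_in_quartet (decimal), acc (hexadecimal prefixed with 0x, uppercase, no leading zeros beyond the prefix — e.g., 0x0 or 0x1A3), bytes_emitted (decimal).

After char 0 ('r'=43): chars_in_quartet=1 acc=0x2B bytes_emitted=0
After char 1 ('x'=49): chars_in_quartet=2 acc=0xAF1 bytes_emitted=0
After char 2 ('Y'=24): chars_in_quartet=3 acc=0x2BC58 bytes_emitted=0
After char 3 ('T'=19): chars_in_quartet=4 acc=0xAF1613 -> emit AF 16 13, reset; bytes_emitted=3
After char 4 ('E'=4): chars_in_quartet=1 acc=0x4 bytes_emitted=3
After char 5 ('Y'=24): chars_in_quartet=2 acc=0x118 bytes_emitted=3
After char 6 ('A'=0): chars_in_quartet=3 acc=0x4600 bytes_emitted=3
After char 7 ('k'=36): chars_in_quartet=4 acc=0x118024 -> emit 11 80 24, reset; bytes_emitted=6
After char 8 ('C'=2): chars_in_quartet=1 acc=0x2 bytes_emitted=6
After char 9 ('U'=20): chars_in_quartet=2 acc=0x94 bytes_emitted=6
After char 10 ('b'=27): chars_in_quartet=3 acc=0x251B bytes_emitted=6
After char 11 ('A'=0): chars_in_quartet=4 acc=0x946C0 -> emit 09 46 C0, reset; bytes_emitted=9
After char 12 ('k'=36): chars_in_quartet=1 acc=0x24 bytes_emitted=9
After char 13 ('1'=53): chars_in_quartet=2 acc=0x935 bytes_emitted=9

Answer: 2 0x935 9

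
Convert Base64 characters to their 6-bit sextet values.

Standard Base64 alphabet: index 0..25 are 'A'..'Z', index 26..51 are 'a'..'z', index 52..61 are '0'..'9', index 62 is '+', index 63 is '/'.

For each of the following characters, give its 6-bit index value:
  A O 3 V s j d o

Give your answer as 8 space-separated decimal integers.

'A': A..Z range, ord('A') − ord('A') = 0
'O': A..Z range, ord('O') − ord('A') = 14
'3': 0..9 range, 52 + ord('3') − ord('0') = 55
'V': A..Z range, ord('V') − ord('A') = 21
's': a..z range, 26 + ord('s') − ord('a') = 44
'j': a..z range, 26 + ord('j') − ord('a') = 35
'd': a..z range, 26 + ord('d') − ord('a') = 29
'o': a..z range, 26 + ord('o') − ord('a') = 40

Answer: 0 14 55 21 44 35 29 40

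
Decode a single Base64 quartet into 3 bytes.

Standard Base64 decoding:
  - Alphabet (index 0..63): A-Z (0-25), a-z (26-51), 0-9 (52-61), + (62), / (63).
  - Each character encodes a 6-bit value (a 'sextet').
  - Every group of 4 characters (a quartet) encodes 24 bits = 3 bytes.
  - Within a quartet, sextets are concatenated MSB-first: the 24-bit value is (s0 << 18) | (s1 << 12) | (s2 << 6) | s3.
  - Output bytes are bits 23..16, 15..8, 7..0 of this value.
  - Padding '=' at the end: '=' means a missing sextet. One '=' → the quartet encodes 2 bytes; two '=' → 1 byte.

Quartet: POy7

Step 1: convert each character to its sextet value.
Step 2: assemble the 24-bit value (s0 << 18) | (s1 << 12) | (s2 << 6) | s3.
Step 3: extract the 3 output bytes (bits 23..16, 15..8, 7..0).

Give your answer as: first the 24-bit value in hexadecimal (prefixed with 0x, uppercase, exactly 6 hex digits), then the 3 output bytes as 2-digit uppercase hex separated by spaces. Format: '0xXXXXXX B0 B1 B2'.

Sextets: P=15, O=14, y=50, 7=59
24-bit: (15<<18) | (14<<12) | (50<<6) | 59
      = 0x3C0000 | 0x00E000 | 0x000C80 | 0x00003B
      = 0x3CECBB
Bytes: (v>>16)&0xFF=3C, (v>>8)&0xFF=EC, v&0xFF=BB

Answer: 0x3CECBB 3C EC BB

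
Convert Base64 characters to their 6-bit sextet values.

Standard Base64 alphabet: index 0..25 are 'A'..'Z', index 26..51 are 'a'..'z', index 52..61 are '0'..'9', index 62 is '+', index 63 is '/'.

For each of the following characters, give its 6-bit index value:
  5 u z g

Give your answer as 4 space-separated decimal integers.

Answer: 57 46 51 32

Derivation:
'5': 0..9 range, 52 + ord('5') − ord('0') = 57
'u': a..z range, 26 + ord('u') − ord('a') = 46
'z': a..z range, 26 + ord('z') − ord('a') = 51
'g': a..z range, 26 + ord('g') − ord('a') = 32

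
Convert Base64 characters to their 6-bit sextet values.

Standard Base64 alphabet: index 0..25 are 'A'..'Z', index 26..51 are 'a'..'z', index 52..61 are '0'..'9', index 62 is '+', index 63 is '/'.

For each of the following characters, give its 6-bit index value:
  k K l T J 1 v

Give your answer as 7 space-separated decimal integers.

'k': a..z range, 26 + ord('k') − ord('a') = 36
'K': A..Z range, ord('K') − ord('A') = 10
'l': a..z range, 26 + ord('l') − ord('a') = 37
'T': A..Z range, ord('T') − ord('A') = 19
'J': A..Z range, ord('J') − ord('A') = 9
'1': 0..9 range, 52 + ord('1') − ord('0') = 53
'v': a..z range, 26 + ord('v') − ord('a') = 47

Answer: 36 10 37 19 9 53 47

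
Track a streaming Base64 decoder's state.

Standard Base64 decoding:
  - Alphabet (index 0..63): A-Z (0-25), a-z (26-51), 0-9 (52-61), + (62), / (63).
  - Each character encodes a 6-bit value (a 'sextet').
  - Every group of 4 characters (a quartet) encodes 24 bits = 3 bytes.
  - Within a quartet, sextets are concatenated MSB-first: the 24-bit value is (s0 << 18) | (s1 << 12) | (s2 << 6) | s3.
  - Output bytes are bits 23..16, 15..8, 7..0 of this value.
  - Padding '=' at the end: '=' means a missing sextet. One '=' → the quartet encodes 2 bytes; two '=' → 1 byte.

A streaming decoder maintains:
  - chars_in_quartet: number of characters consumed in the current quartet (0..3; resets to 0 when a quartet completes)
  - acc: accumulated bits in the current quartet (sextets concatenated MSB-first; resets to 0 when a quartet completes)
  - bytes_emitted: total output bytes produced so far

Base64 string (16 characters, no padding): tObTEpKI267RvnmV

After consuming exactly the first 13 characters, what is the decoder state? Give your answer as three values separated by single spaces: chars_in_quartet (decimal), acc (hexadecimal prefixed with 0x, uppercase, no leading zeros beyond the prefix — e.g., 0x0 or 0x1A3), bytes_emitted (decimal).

After char 0 ('t'=45): chars_in_quartet=1 acc=0x2D bytes_emitted=0
After char 1 ('O'=14): chars_in_quartet=2 acc=0xB4E bytes_emitted=0
After char 2 ('b'=27): chars_in_quartet=3 acc=0x2D39B bytes_emitted=0
After char 3 ('T'=19): chars_in_quartet=4 acc=0xB4E6D3 -> emit B4 E6 D3, reset; bytes_emitted=3
After char 4 ('E'=4): chars_in_quartet=1 acc=0x4 bytes_emitted=3
After char 5 ('p'=41): chars_in_quartet=2 acc=0x129 bytes_emitted=3
After char 6 ('K'=10): chars_in_quartet=3 acc=0x4A4A bytes_emitted=3
After char 7 ('I'=8): chars_in_quartet=4 acc=0x129288 -> emit 12 92 88, reset; bytes_emitted=6
After char 8 ('2'=54): chars_in_quartet=1 acc=0x36 bytes_emitted=6
After char 9 ('6'=58): chars_in_quartet=2 acc=0xDBA bytes_emitted=6
After char 10 ('7'=59): chars_in_quartet=3 acc=0x36EBB bytes_emitted=6
After char 11 ('R'=17): chars_in_quartet=4 acc=0xDBAED1 -> emit DB AE D1, reset; bytes_emitted=9
After char 12 ('v'=47): chars_in_quartet=1 acc=0x2F bytes_emitted=9

Answer: 1 0x2F 9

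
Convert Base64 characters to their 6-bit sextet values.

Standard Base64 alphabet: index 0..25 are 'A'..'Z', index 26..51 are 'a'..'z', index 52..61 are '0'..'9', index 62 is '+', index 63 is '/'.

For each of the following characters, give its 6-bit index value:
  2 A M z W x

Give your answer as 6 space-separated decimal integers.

'2': 0..9 range, 52 + ord('2') − ord('0') = 54
'A': A..Z range, ord('A') − ord('A') = 0
'M': A..Z range, ord('M') − ord('A') = 12
'z': a..z range, 26 + ord('z') − ord('a') = 51
'W': A..Z range, ord('W') − ord('A') = 22
'x': a..z range, 26 + ord('x') − ord('a') = 49

Answer: 54 0 12 51 22 49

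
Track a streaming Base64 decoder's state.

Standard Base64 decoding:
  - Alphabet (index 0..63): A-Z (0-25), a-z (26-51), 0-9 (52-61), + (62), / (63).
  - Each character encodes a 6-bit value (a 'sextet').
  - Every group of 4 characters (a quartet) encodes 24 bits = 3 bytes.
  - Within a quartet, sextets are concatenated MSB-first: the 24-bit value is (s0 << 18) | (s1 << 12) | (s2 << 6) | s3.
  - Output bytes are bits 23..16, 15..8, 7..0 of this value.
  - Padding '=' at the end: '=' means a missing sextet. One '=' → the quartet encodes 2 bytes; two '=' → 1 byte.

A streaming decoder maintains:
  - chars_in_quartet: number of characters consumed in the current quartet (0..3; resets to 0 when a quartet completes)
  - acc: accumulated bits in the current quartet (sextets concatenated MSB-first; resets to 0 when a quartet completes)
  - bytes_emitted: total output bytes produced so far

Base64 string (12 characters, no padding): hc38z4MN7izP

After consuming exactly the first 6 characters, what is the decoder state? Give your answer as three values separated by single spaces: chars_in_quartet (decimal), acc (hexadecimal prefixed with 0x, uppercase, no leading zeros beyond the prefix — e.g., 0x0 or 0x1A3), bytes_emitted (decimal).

Answer: 2 0xCF8 3

Derivation:
After char 0 ('h'=33): chars_in_quartet=1 acc=0x21 bytes_emitted=0
After char 1 ('c'=28): chars_in_quartet=2 acc=0x85C bytes_emitted=0
After char 2 ('3'=55): chars_in_quartet=3 acc=0x21737 bytes_emitted=0
After char 3 ('8'=60): chars_in_quartet=4 acc=0x85CDFC -> emit 85 CD FC, reset; bytes_emitted=3
After char 4 ('z'=51): chars_in_quartet=1 acc=0x33 bytes_emitted=3
After char 5 ('4'=56): chars_in_quartet=2 acc=0xCF8 bytes_emitted=3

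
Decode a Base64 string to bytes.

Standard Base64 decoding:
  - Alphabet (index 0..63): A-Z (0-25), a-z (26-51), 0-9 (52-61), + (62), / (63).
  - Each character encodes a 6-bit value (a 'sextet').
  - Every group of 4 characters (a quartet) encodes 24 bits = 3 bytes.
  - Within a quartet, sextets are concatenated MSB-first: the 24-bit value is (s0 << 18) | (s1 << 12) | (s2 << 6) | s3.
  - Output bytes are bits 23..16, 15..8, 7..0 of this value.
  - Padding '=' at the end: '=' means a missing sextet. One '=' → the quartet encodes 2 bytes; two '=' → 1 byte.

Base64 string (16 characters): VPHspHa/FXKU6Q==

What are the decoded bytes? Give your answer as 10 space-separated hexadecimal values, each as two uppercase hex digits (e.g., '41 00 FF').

After char 0 ('V'=21): chars_in_quartet=1 acc=0x15 bytes_emitted=0
After char 1 ('P'=15): chars_in_quartet=2 acc=0x54F bytes_emitted=0
After char 2 ('H'=7): chars_in_quartet=3 acc=0x153C7 bytes_emitted=0
After char 3 ('s'=44): chars_in_quartet=4 acc=0x54F1EC -> emit 54 F1 EC, reset; bytes_emitted=3
After char 4 ('p'=41): chars_in_quartet=1 acc=0x29 bytes_emitted=3
After char 5 ('H'=7): chars_in_quartet=2 acc=0xA47 bytes_emitted=3
After char 6 ('a'=26): chars_in_quartet=3 acc=0x291DA bytes_emitted=3
After char 7 ('/'=63): chars_in_quartet=4 acc=0xA476BF -> emit A4 76 BF, reset; bytes_emitted=6
After char 8 ('F'=5): chars_in_quartet=1 acc=0x5 bytes_emitted=6
After char 9 ('X'=23): chars_in_quartet=2 acc=0x157 bytes_emitted=6
After char 10 ('K'=10): chars_in_quartet=3 acc=0x55CA bytes_emitted=6
After char 11 ('U'=20): chars_in_quartet=4 acc=0x157294 -> emit 15 72 94, reset; bytes_emitted=9
After char 12 ('6'=58): chars_in_quartet=1 acc=0x3A bytes_emitted=9
After char 13 ('Q'=16): chars_in_quartet=2 acc=0xE90 bytes_emitted=9
Padding '==': partial quartet acc=0xE90 -> emit E9; bytes_emitted=10

Answer: 54 F1 EC A4 76 BF 15 72 94 E9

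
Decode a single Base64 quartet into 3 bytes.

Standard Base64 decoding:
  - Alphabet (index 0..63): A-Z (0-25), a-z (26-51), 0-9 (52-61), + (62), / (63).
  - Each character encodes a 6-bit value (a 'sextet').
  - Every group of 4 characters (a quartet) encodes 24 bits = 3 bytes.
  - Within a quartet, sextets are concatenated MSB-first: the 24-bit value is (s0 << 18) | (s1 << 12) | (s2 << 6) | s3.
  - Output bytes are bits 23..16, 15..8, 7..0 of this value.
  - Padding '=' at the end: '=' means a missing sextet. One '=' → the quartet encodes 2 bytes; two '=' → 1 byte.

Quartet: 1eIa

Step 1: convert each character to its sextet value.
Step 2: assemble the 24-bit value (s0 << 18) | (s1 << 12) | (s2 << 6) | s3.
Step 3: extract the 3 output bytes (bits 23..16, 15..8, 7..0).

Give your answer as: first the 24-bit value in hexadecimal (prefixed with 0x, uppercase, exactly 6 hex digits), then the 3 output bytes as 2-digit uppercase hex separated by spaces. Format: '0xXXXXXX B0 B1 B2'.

Sextets: 1=53, e=30, I=8, a=26
24-bit: (53<<18) | (30<<12) | (8<<6) | 26
      = 0xD40000 | 0x01E000 | 0x000200 | 0x00001A
      = 0xD5E21A
Bytes: (v>>16)&0xFF=D5, (v>>8)&0xFF=E2, v&0xFF=1A

Answer: 0xD5E21A D5 E2 1A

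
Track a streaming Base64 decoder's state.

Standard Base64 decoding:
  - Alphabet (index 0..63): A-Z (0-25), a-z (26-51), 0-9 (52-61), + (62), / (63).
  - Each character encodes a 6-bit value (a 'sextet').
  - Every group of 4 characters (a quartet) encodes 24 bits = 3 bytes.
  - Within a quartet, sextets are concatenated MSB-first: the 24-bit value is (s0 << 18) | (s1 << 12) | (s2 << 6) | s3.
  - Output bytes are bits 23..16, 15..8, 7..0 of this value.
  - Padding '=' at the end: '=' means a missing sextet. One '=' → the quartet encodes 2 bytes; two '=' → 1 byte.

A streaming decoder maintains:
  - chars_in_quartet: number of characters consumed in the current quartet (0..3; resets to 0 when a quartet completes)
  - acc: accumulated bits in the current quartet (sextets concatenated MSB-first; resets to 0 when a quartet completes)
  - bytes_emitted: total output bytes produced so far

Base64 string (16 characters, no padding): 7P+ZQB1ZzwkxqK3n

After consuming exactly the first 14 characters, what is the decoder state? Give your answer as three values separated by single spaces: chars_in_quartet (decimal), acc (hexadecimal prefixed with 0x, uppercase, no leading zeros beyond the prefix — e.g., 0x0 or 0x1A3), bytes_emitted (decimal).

Answer: 2 0xA8A 9

Derivation:
After char 0 ('7'=59): chars_in_quartet=1 acc=0x3B bytes_emitted=0
After char 1 ('P'=15): chars_in_quartet=2 acc=0xECF bytes_emitted=0
After char 2 ('+'=62): chars_in_quartet=3 acc=0x3B3FE bytes_emitted=0
After char 3 ('Z'=25): chars_in_quartet=4 acc=0xECFF99 -> emit EC FF 99, reset; bytes_emitted=3
After char 4 ('Q'=16): chars_in_quartet=1 acc=0x10 bytes_emitted=3
After char 5 ('B'=1): chars_in_quartet=2 acc=0x401 bytes_emitted=3
After char 6 ('1'=53): chars_in_quartet=3 acc=0x10075 bytes_emitted=3
After char 7 ('Z'=25): chars_in_quartet=4 acc=0x401D59 -> emit 40 1D 59, reset; bytes_emitted=6
After char 8 ('z'=51): chars_in_quartet=1 acc=0x33 bytes_emitted=6
After char 9 ('w'=48): chars_in_quartet=2 acc=0xCF0 bytes_emitted=6
After char 10 ('k'=36): chars_in_quartet=3 acc=0x33C24 bytes_emitted=6
After char 11 ('x'=49): chars_in_quartet=4 acc=0xCF0931 -> emit CF 09 31, reset; bytes_emitted=9
After char 12 ('q'=42): chars_in_quartet=1 acc=0x2A bytes_emitted=9
After char 13 ('K'=10): chars_in_quartet=2 acc=0xA8A bytes_emitted=9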